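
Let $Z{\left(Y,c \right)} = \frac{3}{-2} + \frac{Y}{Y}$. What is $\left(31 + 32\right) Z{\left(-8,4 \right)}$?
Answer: $- \frac{63}{2} \approx -31.5$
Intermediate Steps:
$Z{\left(Y,c \right)} = - \frac{1}{2}$ ($Z{\left(Y,c \right)} = 3 \left(- \frac{1}{2}\right) + 1 = - \frac{3}{2} + 1 = - \frac{1}{2}$)
$\left(31 + 32\right) Z{\left(-8,4 \right)} = \left(31 + 32\right) \left(- \frac{1}{2}\right) = 63 \left(- \frac{1}{2}\right) = - \frac{63}{2}$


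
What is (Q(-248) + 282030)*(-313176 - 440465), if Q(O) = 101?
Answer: -212625488971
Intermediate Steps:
(Q(-248) + 282030)*(-313176 - 440465) = (101 + 282030)*(-313176 - 440465) = 282131*(-753641) = -212625488971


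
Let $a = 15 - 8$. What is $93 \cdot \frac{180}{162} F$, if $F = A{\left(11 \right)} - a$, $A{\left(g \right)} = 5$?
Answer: $- \frac{620}{3} \approx -206.67$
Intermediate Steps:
$a = 7$
$F = -2$ ($F = 5 - 7 = -2$)
$93 \cdot \frac{180}{162} F = 93 \cdot \frac{180}{162} \left(-2\right) = 93 \cdot 180 \cdot \frac{1}{162} \left(-2\right) = 93 \cdot \frac{10}{9} \left(-2\right) = \frac{310}{3} \left(-2\right) = - \frac{620}{3}$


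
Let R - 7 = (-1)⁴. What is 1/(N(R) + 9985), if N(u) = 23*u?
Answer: 1/10169 ≈ 9.8338e-5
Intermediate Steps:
R = 8 (R = 7 + (-1)⁴ = 7 + 1 = 8)
1/(N(R) + 9985) = 1/(23*8 + 9985) = 1/(184 + 9985) = 1/10169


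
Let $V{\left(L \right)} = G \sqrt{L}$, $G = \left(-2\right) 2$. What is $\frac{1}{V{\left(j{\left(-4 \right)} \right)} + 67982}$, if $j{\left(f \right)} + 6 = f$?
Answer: $\frac{33991}{2310776242} + \frac{i \sqrt{10}}{1155388121} \approx 1.471 \cdot 10^{-5} + 2.737 \cdot 10^{-9} i$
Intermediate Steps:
$j{\left(f \right)} = -6 + f$
$G = -4$
$V{\left(L \right)} = - 4 \sqrt{L}$
$\frac{1}{V{\left(j{\left(-4 \right)} \right)} + 67982} = \frac{1}{- 4 \sqrt{-6 - 4} + 67982} = \frac{1}{- 4 \sqrt{-10} + 67982} = \frac{1}{- 4 i \sqrt{10} + 67982} = \frac{1}{67982 - 4 i \sqrt{10}}$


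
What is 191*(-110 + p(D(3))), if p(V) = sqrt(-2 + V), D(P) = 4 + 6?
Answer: -21010 + 382*sqrt(2) ≈ -20470.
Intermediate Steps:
D(P) = 10
191*(-110 + p(D(3))) = 191*(-110 + sqrt(-2 + 10)) = 191*(-110 + sqrt(8)) = 191*(-110 + 2*sqrt(2)) = -21010 + 382*sqrt(2)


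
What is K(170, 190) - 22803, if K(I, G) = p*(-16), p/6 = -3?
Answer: -22515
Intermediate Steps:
p = -18 (p = 6*(-3) = -18)
K(I, G) = 288 (K(I, G) = -18*(-16) = 288)
K(170, 190) - 22803 = 288 - 22803 = -22515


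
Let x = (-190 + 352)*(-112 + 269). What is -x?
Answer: -25434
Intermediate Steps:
x = 25434 (x = 162*157 = 25434)
-x = -1*25434 = -25434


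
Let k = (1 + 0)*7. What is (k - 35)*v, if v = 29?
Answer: -812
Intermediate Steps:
k = 7 (k = 1*7 = 7)
(k - 35)*v = (7 - 35)*29 = -28*29 = -812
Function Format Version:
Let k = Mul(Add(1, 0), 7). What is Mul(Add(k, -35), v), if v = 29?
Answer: -812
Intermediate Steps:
k = 7 (k = Mul(1, 7) = 7)
Mul(Add(k, -35), v) = Mul(Add(7, -35), 29) = Mul(-28, 29) = -812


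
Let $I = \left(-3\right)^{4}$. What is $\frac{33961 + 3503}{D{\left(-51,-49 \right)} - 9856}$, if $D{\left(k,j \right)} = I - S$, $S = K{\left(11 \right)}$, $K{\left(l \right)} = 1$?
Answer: $- \frac{4683}{1222} \approx -3.8322$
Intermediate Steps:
$I = 81$
$S = 1$
$D{\left(k,j \right)} = 80$ ($D{\left(k,j \right)} = 81 - 1 = 80$)
$\frac{33961 + 3503}{D{\left(-51,-49 \right)} - 9856} = \frac{33961 + 3503}{80 - 9856} = \frac{37464}{-9776} = 37464 \left(- \frac{1}{9776}\right) = - \frac{4683}{1222}$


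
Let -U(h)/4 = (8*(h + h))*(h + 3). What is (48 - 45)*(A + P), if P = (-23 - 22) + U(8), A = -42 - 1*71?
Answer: -17370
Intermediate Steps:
A = -113 (A = -42 - 71 = -113)
U(h) = -64*h*(3 + h) (U(h) = -4*8*(h + h)*(h + 3) = -4*8*(2*h)*(3 + h) = -4*16*h*(3 + h) = -64*h*(3 + h))
P = -5677 (P = (-23 - 22) - 64*8*(3 + 8) = -45 - 64*8*11 = -45 - 5632 = -5677)
(48 - 45)*(A + P) = (48 - 45)*(-113 - 5677) = 3*(-5790) = -17370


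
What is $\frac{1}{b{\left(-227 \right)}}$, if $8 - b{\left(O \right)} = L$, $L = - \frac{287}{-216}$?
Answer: $\frac{216}{1441} \approx 0.1499$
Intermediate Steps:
$L = \frac{287}{216}$ ($L = \left(-287\right) \left(- \frac{1}{216}\right) = \frac{287}{216} \approx 1.3287$)
$b{\left(O \right)} = \frac{1441}{216}$ ($b{\left(O \right)} = 8 - \frac{287}{216} = \frac{1441}{216}$)
$\frac{1}{b{\left(-227 \right)}} = \frac{1}{\frac{1441}{216}} = \frac{216}{1441}$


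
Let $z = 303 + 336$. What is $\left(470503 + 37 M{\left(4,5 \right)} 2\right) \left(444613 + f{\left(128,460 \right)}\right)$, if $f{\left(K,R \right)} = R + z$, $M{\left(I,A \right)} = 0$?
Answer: $209708833136$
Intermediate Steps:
$z = 639$
$f{\left(K,R \right)} = 639 + R$ ($f{\left(K,R \right)} = R + 639 = 639 + R$)
$\left(470503 + 37 M{\left(4,5 \right)} 2\right) \left(444613 + f{\left(128,460 \right)}\right) = \left(470503 + 37 \cdot 0 \cdot 2\right) \left(444613 + \left(639 + 460\right)\right) = \left(470503 + 0 \cdot 2\right) \left(444613 + 1099\right) = \left(470503 + 0\right) 445712 = 470503 \cdot 445712 = 209708833136$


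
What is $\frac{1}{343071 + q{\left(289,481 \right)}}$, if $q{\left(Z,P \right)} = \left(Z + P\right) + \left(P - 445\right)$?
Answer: $\frac{1}{343877} \approx 2.908 \cdot 10^{-6}$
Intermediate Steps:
$q{\left(Z,P \right)} = -445 + Z + 2 P$ ($q{\left(Z,P \right)} = \left(P + Z\right) + \left(P - 445\right) = \left(P + Z\right) + \left(-445 + P\right) = -445 + Z + 2 P$)
$\frac{1}{343071 + q{\left(289,481 \right)}} = \frac{1}{343071 + \left(-445 + 289 + 2 \cdot 481\right)} = \frac{1}{343071 + \left(-445 + 289 + 962\right)} = \frac{1}{343071 + 806} = \frac{1}{343877}$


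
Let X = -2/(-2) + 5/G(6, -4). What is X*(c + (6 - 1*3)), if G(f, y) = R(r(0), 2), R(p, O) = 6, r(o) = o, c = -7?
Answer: -22/3 ≈ -7.3333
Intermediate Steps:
G(f, y) = 6
X = 11/6 (X = -2/(-2) + 5/6 = -2*(-½) + 5*(⅙) = 1 + ⅚ = 11/6 ≈ 1.8333)
X*(c + (6 - 1*3)) = 11*(-7 + (6 - 1*3))/6 = 11*(-7 + (6 - 3))/6 = 11*(-7 + 3)/6 = (11/6)*(-4) = -22/3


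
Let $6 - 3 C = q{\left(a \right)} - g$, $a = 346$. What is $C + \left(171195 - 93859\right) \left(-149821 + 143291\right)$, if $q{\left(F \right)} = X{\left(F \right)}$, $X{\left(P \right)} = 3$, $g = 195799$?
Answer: $- \frac{1514816438}{3} \approx -5.0494 \cdot 10^{8}$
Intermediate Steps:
$q{\left(F \right)} = 3$
$C = \frac{195802}{3}$ ($C = 2 - \frac{3 - 195799}{3} = 2 - - \frac{195796}{3} = 2 + \frac{195796}{3} = \frac{195802}{3} \approx 65267.0$)
$C + \left(171195 - 93859\right) \left(-149821 + 143291\right) = \frac{195802}{3} + \left(171195 - 93859\right) \left(-149821 + 143291\right) = \frac{195802}{3} + 77336 \left(-6530\right) = \frac{195802}{3} - 505004080 = - \frac{1514816438}{3}$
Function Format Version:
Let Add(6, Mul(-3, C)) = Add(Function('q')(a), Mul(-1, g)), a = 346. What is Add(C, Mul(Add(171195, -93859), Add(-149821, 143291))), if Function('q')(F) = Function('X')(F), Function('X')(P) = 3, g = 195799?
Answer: Rational(-1514816438, 3) ≈ -5.0494e+8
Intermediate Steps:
Function('q')(F) = 3
C = Rational(195802, 3) (C = Add(2, Mul(Rational(-1, 3), Add(3, Mul(-1, 195799)))) = Add(2, Mul(Rational(-1, 3), Add(3, -195799))) = Add(2, Mul(Rational(-1, 3), -195796)) = Add(2, Rational(195796, 3)) = Rational(195802, 3) ≈ 65267.)
Add(C, Mul(Add(171195, -93859), Add(-149821, 143291))) = Add(Rational(195802, 3), Mul(Add(171195, -93859), Add(-149821, 143291))) = Add(Rational(195802, 3), Mul(77336, -6530)) = Add(Rational(195802, 3), -505004080) = Rational(-1514816438, 3)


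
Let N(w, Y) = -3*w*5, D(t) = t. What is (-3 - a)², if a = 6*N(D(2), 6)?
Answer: 31329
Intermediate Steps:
N(w, Y) = -15*w
a = -180 (a = 6*(-15*2) = 6*(-30) = -180)
(-3 - a)² = (-3 - 1*(-180))² = (-3 + 180)² = 177² = 31329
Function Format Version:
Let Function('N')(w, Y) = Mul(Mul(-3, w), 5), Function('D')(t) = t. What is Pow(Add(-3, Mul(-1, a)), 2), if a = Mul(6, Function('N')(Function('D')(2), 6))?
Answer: 31329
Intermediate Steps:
Function('N')(w, Y) = Mul(-15, w)
a = -180 (a = Mul(6, Mul(-15, 2)) = Mul(6, -30) = -180)
Pow(Add(-3, Mul(-1, a)), 2) = Pow(Add(-3, Mul(-1, -180)), 2) = Pow(Add(-3, 180), 2) = Pow(177, 2) = 31329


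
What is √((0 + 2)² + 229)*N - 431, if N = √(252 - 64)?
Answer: -431 + 2*√10951 ≈ -221.71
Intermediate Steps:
N = 2*√47 (N = √188 = 2*√47 ≈ 13.711)
√((0 + 2)² + 229)*N - 431 = √((0 + 2)² + 229)*(2*√47) - 431 = √(2² + 229)*(2*√47) - 431 = √(4 + 229)*(2*√47) - 431 = √233*(2*√47) - 431 = 2*√10951 - 431 = -431 + 2*√10951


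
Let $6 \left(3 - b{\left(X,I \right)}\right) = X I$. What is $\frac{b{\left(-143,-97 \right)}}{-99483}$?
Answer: $\frac{13853}{596898} \approx 0.023208$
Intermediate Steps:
$b{\left(X,I \right)} = 3 - \frac{I X}{6}$ ($b{\left(X,I \right)} = 3 - \frac{X I}{6} = 3 - \frac{I X}{6}$)
$\frac{b{\left(-143,-97 \right)}}{-99483} = \frac{3 - \left(- \frac{97}{6}\right) \left(-143\right)}{-99483} = \left(3 - \frac{13871}{6}\right) \left(- \frac{1}{99483}\right) = \left(- \frac{13853}{6}\right) \left(- \frac{1}{99483}\right) = \frac{13853}{596898}$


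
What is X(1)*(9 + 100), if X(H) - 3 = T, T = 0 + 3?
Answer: 654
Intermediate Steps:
T = 3
X(H) = 6 (X(H) = 3 + 3 = 6)
X(1)*(9 + 100) = 6*(9 + 100) = 6*109 = 654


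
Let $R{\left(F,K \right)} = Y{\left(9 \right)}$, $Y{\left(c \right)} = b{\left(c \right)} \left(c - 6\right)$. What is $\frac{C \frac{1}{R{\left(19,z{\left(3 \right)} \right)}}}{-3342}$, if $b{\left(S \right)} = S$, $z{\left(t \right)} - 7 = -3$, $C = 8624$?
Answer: $- \frac{4312}{45117} \approx -0.095574$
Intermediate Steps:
$z{\left(t \right)} = 4$ ($z{\left(t \right)} = 7 - 3 = 4$)
$Y{\left(c \right)} = c \left(-6 + c\right)$ ($Y{\left(c \right)} = c \left(c - 6\right) = c \left(-6 + c\right)$)
$R{\left(F,K \right)} = 27$ ($R{\left(F,K \right)} = 9 \left(-6 + 9\right) = 9 \cdot 3 = 27$)
$\frac{C \frac{1}{R{\left(19,z{\left(3 \right)} \right)}}}{-3342} = \frac{8624 \cdot \frac{1}{27}}{-3342} = 8624 \cdot \frac{1}{27} \left(- \frac{1}{3342}\right) = \frac{8624}{27} \left(- \frac{1}{3342}\right) = - \frac{4312}{45117}$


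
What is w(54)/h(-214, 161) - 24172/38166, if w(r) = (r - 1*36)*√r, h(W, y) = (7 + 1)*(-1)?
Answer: -12086/19083 - 27*√6/4 ≈ -17.167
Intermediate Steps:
h(W, y) = -8 (h(W, y) = 8*(-1) = -8)
w(r) = √r*(-36 + r) (w(r) = (r - 36)*√r = (-36 + r)*√r = √r*(-36 + r))
w(54)/h(-214, 161) - 24172/38166 = (√54*(-36 + 54))/(-8) - 24172/38166 = ((3*√6)*18)*(-⅛) - 24172*1/38166 = (54*√6)*(-⅛) - 12086/19083 = -27*√6/4 - 12086/19083 = -12086/19083 - 27*√6/4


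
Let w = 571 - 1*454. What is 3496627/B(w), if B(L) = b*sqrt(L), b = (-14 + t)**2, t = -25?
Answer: 3496627*sqrt(13)/59319 ≈ 212.53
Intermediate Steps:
w = 117 (w = 571 - 454 = 117)
b = 1521 (b = (-14 - 25)**2 = (-39)**2 = 1521)
B(L) = 1521*sqrt(L)
3496627/B(w) = 3496627/((1521*sqrt(117))) = 3496627/((1521*(3*sqrt(13)))) = 3496627/((4563*sqrt(13))) = 3496627*(sqrt(13)/59319) = 3496627*sqrt(13)/59319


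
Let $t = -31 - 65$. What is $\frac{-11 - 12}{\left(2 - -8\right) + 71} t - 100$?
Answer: $- \frac{1964}{27} \approx -72.741$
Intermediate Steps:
$t = -96$
$\frac{-11 - 12}{\left(2 - -8\right) + 71} t - 100 = \frac{-11 - 12}{\left(2 - -8\right) + 71} \left(-96\right) - 100 = - \frac{23}{\left(2 + 8\right) + 71} \left(-96\right) - 100 = - \frac{23}{10 + 71} \left(-96\right) - 100 = - \frac{23}{81} \left(-96\right) - 100 = \left(-23\right) \frac{1}{81} \left(-96\right) - 100 = \left(- \frac{23}{81}\right) \left(-96\right) - 100 = \frac{736}{27} - 100 = - \frac{1964}{27}$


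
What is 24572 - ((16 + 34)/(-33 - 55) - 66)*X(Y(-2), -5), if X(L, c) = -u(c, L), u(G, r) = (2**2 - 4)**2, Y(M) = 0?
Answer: 24572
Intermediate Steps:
u(G, r) = 0 (u(G, r) = (4 - 4)**2 = 0**2 = 0)
X(L, c) = 0 (X(L, c) = -1*0 = 0)
24572 - ((16 + 34)/(-33 - 55) - 66)*X(Y(-2), -5) = 24572 - ((16 + 34)/(-33 - 55) - 66)*0 = 24572 - (50/(-88) - 66)*0 = 24572 - (50*(-1/88) - 66)*0 = 24572 - (-25/44 - 66)*0 = 24572 - (-2929)*0/44 = 24572 - 1*0 = 24572 + 0 = 24572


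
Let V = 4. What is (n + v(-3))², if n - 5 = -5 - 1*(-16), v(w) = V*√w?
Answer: 208 + 128*I*√3 ≈ 208.0 + 221.7*I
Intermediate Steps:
v(w) = 4*√w
n = 16 (n = 5 + (-5 - 1*(-16)) = 5 + (-5 + 16) = 5 + 11 = 16)
(n + v(-3))² = (16 + 4*√(-3))² = (16 + 4*(I*√3))² = (16 + 4*I*√3)²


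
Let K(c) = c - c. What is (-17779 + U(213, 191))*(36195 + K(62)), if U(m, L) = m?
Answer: -635801370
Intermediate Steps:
K(c) = 0
(-17779 + U(213, 191))*(36195 + K(62)) = (-17779 + 213)*(36195 + 0) = -17566*36195 = -635801370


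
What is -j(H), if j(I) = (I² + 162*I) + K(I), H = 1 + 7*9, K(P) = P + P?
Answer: -14592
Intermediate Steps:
K(P) = 2*P
H = 64 (H = 1 + 63 = 64)
j(I) = I² + 164*I (j(I) = (I² + 162*I) + 2*I = I² + 164*I)
-j(H) = -64*(164 + 64) = -64*228 = -1*14592 = -14592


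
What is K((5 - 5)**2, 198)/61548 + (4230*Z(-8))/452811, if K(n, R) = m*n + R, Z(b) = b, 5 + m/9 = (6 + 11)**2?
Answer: -110729319/1548311746 ≈ -0.071516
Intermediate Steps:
m = 2556 (m = -45 + 9*(6 + 11)**2 = -45 + 9*17**2 = -45 + 9*289 = -45 + 2601 = 2556)
K(n, R) = R + 2556*n (K(n, R) = 2556*n + R = R + 2556*n)
K((5 - 5)**2, 198)/61548 + (4230*Z(-8))/452811 = (198 + 2556*(5 - 5)**2)/61548 + (4230*(-8))/452811 = (198 + 2556*0**2)*(1/61548) - 33840*1/452811 = (198 + 2556*0)*(1/61548) - 11280/150937 = (198 + 0)*(1/61548) - 11280/150937 = 198*(1/61548) - 11280/150937 = 33/10258 - 11280/150937 = -110729319/1548311746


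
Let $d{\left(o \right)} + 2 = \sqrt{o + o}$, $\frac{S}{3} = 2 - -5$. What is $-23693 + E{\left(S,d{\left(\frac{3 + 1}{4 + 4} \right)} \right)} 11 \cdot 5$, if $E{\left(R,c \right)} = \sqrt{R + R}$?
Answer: $-23693 + 55 \sqrt{42} \approx -23337.0$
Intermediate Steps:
$S = 21$ ($S = 3 \left(2 - -5\right) = 3 \left(2 + 5\right) = 3 \cdot 7 = 21$)
$d{\left(o \right)} = -2 + \sqrt{2} \sqrt{o}$ ($d{\left(o \right)} = -2 + \sqrt{o + o} = -2 + \sqrt{2 o} = -2 + \sqrt{2} \sqrt{o}$)
$E{\left(R,c \right)} = \sqrt{2} \sqrt{R}$ ($E{\left(R,c \right)} = \sqrt{2 R} = \sqrt{2} \sqrt{R}$)
$-23693 + E{\left(S,d{\left(\frac{3 + 1}{4 + 4} \right)} \right)} 11 \cdot 5 = -23693 + \sqrt{2} \sqrt{21} \cdot 11 \cdot 5 = -23693 + \sqrt{42} \cdot 11 \cdot 5 = -23693 + 11 \sqrt{42} \cdot 5 = -23693 + 55 \sqrt{42}$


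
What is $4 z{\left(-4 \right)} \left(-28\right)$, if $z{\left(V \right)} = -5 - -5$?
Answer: $0$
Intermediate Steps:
$z{\left(V \right)} = 0$ ($z{\left(V \right)} = -5 + 5 = 0$)
$4 z{\left(-4 \right)} \left(-28\right) = 4 \cdot 0 \left(-28\right) = 0 \left(-28\right) = 0$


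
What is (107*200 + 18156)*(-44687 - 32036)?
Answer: -3034854988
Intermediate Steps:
(107*200 + 18156)*(-44687 - 32036) = (21400 + 18156)*(-76723) = 39556*(-76723) = -3034854988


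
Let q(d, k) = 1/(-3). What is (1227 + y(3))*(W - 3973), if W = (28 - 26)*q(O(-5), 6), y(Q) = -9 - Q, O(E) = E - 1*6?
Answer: -4828005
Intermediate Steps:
O(E) = -6 + E (O(E) = E - 6 = -6 + E)
q(d, k) = -1/3
W = -2/3 (W = (28 - 26)*(-1/3) = 2*(-1/3) = -2/3 ≈ -0.66667)
(1227 + y(3))*(W - 3973) = (1227 + (-9 - 1*3))*(-2/3 - 3973) = (1227 + (-9 - 3))*(-11921/3) = (1227 - 12)*(-11921/3) = 1215*(-11921/3) = -4828005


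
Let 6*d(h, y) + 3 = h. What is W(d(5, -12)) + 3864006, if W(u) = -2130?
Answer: 3861876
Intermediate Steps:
d(h, y) = -½ + h/6
W(d(5, -12)) + 3864006 = -2130 + 3864006 = 3861876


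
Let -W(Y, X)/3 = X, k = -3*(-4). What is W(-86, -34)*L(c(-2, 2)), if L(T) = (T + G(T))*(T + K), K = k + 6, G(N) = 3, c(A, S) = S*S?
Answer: 15708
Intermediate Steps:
c(A, S) = S²
k = 12
W(Y, X) = -3*X
K = 18 (K = 12 + 6 = 18)
L(T) = (3 + T)*(18 + T) (L(T) = (T + 3)*(T + 18) = (3 + T)*(18 + T))
W(-86, -34)*L(c(-2, 2)) = (-3*(-34))*(54 + (2²)² + 21*2²) = 102*(54 + 4² + 21*4) = 102*(54 + 16 + 84) = 102*154 = 15708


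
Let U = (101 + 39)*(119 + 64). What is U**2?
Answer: 656384400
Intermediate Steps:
U = 25620 (U = 140*183 = 25620)
U**2 = 25620**2 = 656384400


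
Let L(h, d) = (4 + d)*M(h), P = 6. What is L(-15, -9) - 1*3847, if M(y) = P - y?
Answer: -3952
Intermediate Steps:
M(y) = 6 - y
L(h, d) = (4 + d)*(6 - h)
L(-15, -9) - 1*3847 = -(-6 - 15)*(4 - 9) - 1*3847 = -1*(-21)*(-5) - 3847 = -105 - 3847 = -3952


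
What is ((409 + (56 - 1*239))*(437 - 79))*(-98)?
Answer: -7928984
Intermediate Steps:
((409 + (56 - 1*239))*(437 - 79))*(-98) = ((409 + (56 - 239))*358)*(-98) = ((409 - 183)*358)*(-98) = (226*358)*(-98) = 80908*(-98) = -7928984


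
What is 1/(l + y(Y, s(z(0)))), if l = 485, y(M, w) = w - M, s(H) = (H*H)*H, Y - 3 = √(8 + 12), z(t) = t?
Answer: 241/116152 + √5/116152 ≈ 0.0020941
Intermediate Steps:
Y = 3 + 2*√5 (Y = 3 + √(8 + 12) = 3 + √20 = 3 + 2*√5 ≈ 7.4721)
s(H) = H³ (s(H) = H²*H = H³)
1/(l + y(Y, s(z(0)))) = 1/(485 + (0³ - (3 + 2*√5))) = 1/(485 + (0 + (-3 - 2*√5))) = 1/(485 + (-3 - 2*√5)) = 1/(482 - 2*√5)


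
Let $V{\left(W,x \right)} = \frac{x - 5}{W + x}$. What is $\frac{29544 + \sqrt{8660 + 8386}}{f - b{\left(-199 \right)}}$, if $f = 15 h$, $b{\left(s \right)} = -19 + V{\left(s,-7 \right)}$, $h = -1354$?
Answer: $- \frac{3043032}{2089979} - \frac{309 \sqrt{1894}}{2089979} \approx -1.4624$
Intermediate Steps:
$V{\left(W,x \right)} = \frac{-5 + x}{W + x}$
$b{\left(s \right)} = -19 - \frac{12}{-7 + s}$ ($b{\left(s \right)} = -19 + \frac{-5 - 7}{s - 7} = -19 + \frac{1}{-7 + s} \left(-12\right) = -19 - \frac{12}{-7 + s}$)
$f = -20310$ ($f = 15 \left(-1354\right) = -20310$)
$\frac{29544 + \sqrt{8660 + 8386}}{f - b{\left(-199 \right)}} = \frac{29544 + \sqrt{8660 + 8386}}{-20310 - \frac{121 - -3781}{-7 - 199}} = \frac{29544 + \sqrt{17046}}{-20310 - \frac{121 + 3781}{-206}} = \frac{29544 + 3 \sqrt{1894}}{-20310 - \left(- \frac{1}{206}\right) 3902} = \frac{29544 + 3 \sqrt{1894}}{-20310 - - \frac{1951}{103}} = \frac{29544 + 3 \sqrt{1894}}{-20310 + \frac{1951}{103}} = \frac{29544 + 3 \sqrt{1894}}{- \frac{2089979}{103}} = \left(29544 + 3 \sqrt{1894}\right) \left(- \frac{103}{2089979}\right) = - \frac{3043032}{2089979} - \frac{309 \sqrt{1894}}{2089979}$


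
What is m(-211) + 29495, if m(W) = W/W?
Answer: 29496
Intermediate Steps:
m(W) = 1
m(-211) + 29495 = 1 + 29495 = 29496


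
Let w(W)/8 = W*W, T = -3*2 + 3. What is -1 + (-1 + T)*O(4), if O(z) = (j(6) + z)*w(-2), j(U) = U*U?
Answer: -5121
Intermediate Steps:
j(U) = U²
T = -3 (T = -6 + 3 = -3)
w(W) = 8*W² (w(W) = 8*(W*W) = 8*W²)
O(z) = 1152 + 32*z (O(z) = (6² + z)*(8*(-2)²) = (36 + z)*(8*4) = (36 + z)*32 = 1152 + 32*z)
-1 + (-1 + T)*O(4) = -1 + (-1 - 3)*(1152 + 32*4) = -1 - 4*(1152 + 128) = -1 - 4*1280 = -1 - 5120 = -5121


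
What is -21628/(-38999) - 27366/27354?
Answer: -79272387/177796441 ≈ -0.44586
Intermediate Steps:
-21628/(-38999) - 27366/27354 = -21628*(-1/38999) - 27366*1/27354 = 21628/38999 - 4561/4559 = -79272387/177796441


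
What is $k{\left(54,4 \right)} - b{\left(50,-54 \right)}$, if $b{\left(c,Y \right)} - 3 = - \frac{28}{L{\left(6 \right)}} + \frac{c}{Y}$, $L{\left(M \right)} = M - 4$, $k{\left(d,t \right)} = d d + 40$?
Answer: $\frac{80134}{27} \approx 2967.9$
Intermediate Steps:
$k{\left(d,t \right)} = 40 + d^{2}$ ($k{\left(d,t \right)} = d^{2} + 40 = 40 + d^{2}$)
$L{\left(M \right)} = -4 + M$
$b{\left(c,Y \right)} = -11 + \frac{c}{Y}$ ($b{\left(c,Y \right)} = 3 - \left(\frac{28}{-4 + 6} - \frac{c}{Y}\right) = 3 + \left(- \frac{28}{2} + \frac{c}{Y}\right) = 3 + \left(\left(-28\right) \frac{1}{2} + \frac{c}{Y}\right) = 3 - \left(14 - \frac{c}{Y}\right) = -11 + \frac{c}{Y}$)
$k{\left(54,4 \right)} - b{\left(50,-54 \right)} = \left(40 + 54^{2}\right) - \left(-11 + \frac{50}{-54}\right) = \left(40 + 2916\right) - \left(-11 + 50 \left(- \frac{1}{54}\right)\right) = 2956 - \left(-11 - \frac{25}{27}\right) = 2956 - - \frac{322}{27} = 2956 + \frac{322}{27} = \frac{80134}{27}$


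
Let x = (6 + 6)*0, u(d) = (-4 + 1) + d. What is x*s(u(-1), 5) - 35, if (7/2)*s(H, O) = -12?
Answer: -35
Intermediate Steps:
u(d) = -3 + d
s(H, O) = -24/7 (s(H, O) = (2/7)*(-12) = -24/7)
x = 0 (x = 12*0 = 0)
x*s(u(-1), 5) - 35 = 0*(-24/7) - 35 = 0 - 35 = -35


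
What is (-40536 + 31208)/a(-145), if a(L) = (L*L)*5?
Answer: -9328/105125 ≈ -0.088732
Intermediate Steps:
a(L) = 5*L² (a(L) = L²*5 = 5*L²)
(-40536 + 31208)/a(-145) = (-40536 + 31208)/((5*(-145)²)) = -9328/(5*21025) = -9328/105125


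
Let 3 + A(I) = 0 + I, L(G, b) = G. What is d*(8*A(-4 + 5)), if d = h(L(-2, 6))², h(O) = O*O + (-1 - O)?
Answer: -400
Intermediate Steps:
A(I) = -3 + I (A(I) = -3 + (0 + I) = -3 + I)
h(O) = -1 + O² - O (h(O) = O² + (-1 - O) = -1 + O² - O)
d = 25 (d = (-1 + (-2)² - 1*(-2))² = (-1 + 4 + 2)² = 5² = 25)
d*(8*A(-4 + 5)) = 25*(8*(-3 + (-4 + 5))) = 25*(8*(-3 + 1)) = 25*(8*(-2)) = 25*(-16) = -400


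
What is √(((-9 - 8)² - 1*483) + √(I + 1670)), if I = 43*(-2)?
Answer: √(-194 + 12*√11) ≈ 12.418*I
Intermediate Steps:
I = -86
√(((-9 - 8)² - 1*483) + √(I + 1670)) = √(((-9 - 8)² - 1*483) + √(-86 + 1670)) = √(((-17)² - 483) + √1584) = √((289 - 483) + 12*√11) = √(-194 + 12*√11)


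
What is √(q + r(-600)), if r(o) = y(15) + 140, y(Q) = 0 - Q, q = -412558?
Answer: 7*I*√8417 ≈ 642.21*I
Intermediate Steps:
y(Q) = -Q
r(o) = 125 (r(o) = -1*15 + 140 = -15 + 140 = 125)
√(q + r(-600)) = √(-412558 + 125) = √(-412433) = 7*I*√8417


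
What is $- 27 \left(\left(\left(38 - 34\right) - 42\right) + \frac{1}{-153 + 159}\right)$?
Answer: $\frac{2043}{2} \approx 1021.5$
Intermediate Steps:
$- 27 \left(\left(\left(38 - 34\right) - 42\right) + \frac{1}{-153 + 159}\right) = - 27 \left(\left(4 - 42\right) + \frac{1}{6}\right) = - 27 \left(-38 + \frac{1}{6}\right) = \left(-27\right) \left(- \frac{227}{6}\right) = \frac{2043}{2}$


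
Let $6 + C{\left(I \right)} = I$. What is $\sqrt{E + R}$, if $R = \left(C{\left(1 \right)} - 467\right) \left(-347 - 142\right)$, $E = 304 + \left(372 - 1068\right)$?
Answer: $4 \sqrt{14401} \approx 480.02$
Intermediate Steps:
$C{\left(I \right)} = -6 + I$
$E = -392$ ($E = 304 - 696 = -392$)
$R = 230808$ ($R = \left(\left(-6 + 1\right) - 467\right) \left(-347 - 142\right) = \left(-5 - 467\right) \left(-489\right) = \left(-472\right) \left(-489\right) = 230808$)
$\sqrt{E + R} = \sqrt{-392 + 230808} = \sqrt{230416} = 4 \sqrt{14401}$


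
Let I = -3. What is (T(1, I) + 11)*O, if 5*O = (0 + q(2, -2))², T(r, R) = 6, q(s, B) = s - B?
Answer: 272/5 ≈ 54.400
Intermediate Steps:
O = 16/5 (O = (0 + (2 - 1*(-2)))²/5 = (0 + (2 + 2))²/5 = (0 + 4)²/5 = (⅕)*4² = (⅕)*16 = 16/5 ≈ 3.2000)
(T(1, I) + 11)*O = (6 + 11)*(16/5) = 17*(16/5) = 272/5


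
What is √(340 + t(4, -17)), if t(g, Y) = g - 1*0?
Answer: 2*√86 ≈ 18.547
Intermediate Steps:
t(g, Y) = g (t(g, Y) = g + 0 = g)
√(340 + t(4, -17)) = √(340 + 4) = √344 = 2*√86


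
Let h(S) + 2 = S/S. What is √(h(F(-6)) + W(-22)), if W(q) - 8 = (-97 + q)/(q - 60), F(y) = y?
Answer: 3*√6314/82 ≈ 2.9071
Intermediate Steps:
h(S) = -1 (h(S) = -2 + S/S = -2 + 1 = -1)
W(q) = 8 + (-97 + q)/(-60 + q) (W(q) = 8 + (-97 + q)/(q - 60) = 8 + (-97 + q)/(-60 + q))
√(h(F(-6)) + W(-22)) = √(-1 + (-577 + 9*(-22))/(-60 - 22)) = √(-1 + (-577 - 198)/(-82)) = √(-1 - 1/82*(-775)) = √(-1 + 775/82) = √(693/82) = 3*√6314/82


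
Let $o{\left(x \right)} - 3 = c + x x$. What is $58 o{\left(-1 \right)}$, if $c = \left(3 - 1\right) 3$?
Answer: $580$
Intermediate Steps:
$c = 6$ ($c = \left(3 + \left(-2 + 1\right)\right) 3 = \left(3 - 1\right) 3 = 2 \cdot 3 = 6$)
$o{\left(x \right)} = 9 + x^{2}$ ($o{\left(x \right)} = 3 + \left(6 + x x\right) = 3 + \left(6 + x^{2}\right) = 9 + x^{2}$)
$58 o{\left(-1 \right)} = 58 \left(9 + \left(-1\right)^{2}\right) = 58 \left(9 + 1\right) = 58 \cdot 10 = 580$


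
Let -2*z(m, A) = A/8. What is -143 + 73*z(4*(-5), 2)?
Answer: -1217/8 ≈ -152.13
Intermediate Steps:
z(m, A) = -A/16 (z(m, A) = -A/(2*8) = -A/16)
-143 + 73*z(4*(-5), 2) = -143 + 73*(-1/16*2) = -143 + 73*(-1/8) = -143 - 73/8 = -1217/8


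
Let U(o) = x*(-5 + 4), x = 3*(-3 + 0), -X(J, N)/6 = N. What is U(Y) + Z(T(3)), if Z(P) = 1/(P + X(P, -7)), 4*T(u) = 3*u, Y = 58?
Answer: 1597/177 ≈ 9.0226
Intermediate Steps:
X(J, N) = -6*N
x = -9 (x = 3*(-3) = -9)
T(u) = 3*u/4 (T(u) = (3*u)/4 = 3*u/4)
Z(P) = 1/(42 + P) (Z(P) = 1/(P - 6*(-7)) = 1/(P + 42) = 1/(42 + P))
U(o) = 9 (U(o) = -9*(-5 + 4) = -9*(-1) = 9)
U(Y) + Z(T(3)) = 9 + 1/(42 + (¾)*3) = 9 + 1/(42 + 9/4) = 9 + 1/(177/4) = 9 + 4/177 = 1597/177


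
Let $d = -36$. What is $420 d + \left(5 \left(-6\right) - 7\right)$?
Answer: $-15157$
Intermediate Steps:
$420 d + \left(5 \left(-6\right) - 7\right) = 420 \left(-36\right) + \left(5 \left(-6\right) - 7\right) = -15120 - 37 = -15157$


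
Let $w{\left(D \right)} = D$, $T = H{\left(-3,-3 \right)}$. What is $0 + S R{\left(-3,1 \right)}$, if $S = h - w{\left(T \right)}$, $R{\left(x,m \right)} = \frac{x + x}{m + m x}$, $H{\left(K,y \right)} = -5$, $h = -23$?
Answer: $-54$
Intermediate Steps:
$T = -5$
$R{\left(x,m \right)} = \frac{2 x}{m + m x}$
$S = -18$ ($S = -23 - -5 = -23 + 5 = -18$)
$0 + S R{\left(-3,1 \right)} = 0 - 18 \cdot 2 \left(-3\right) 1^{-1} \frac{1}{1 - 3} = 0 - 18 \cdot 2 \left(-3\right) 1 \frac{1}{-2} = 0 - 18 \cdot 2 \left(-3\right) 1 \left(- \frac{1}{2}\right) = 0 - 54 = -54$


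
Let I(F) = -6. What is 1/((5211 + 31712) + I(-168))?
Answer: 1/36917 ≈ 2.7088e-5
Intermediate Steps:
1/((5211 + 31712) + I(-168)) = 1/((5211 + 31712) - 6) = 1/(36923 - 6) = 1/36917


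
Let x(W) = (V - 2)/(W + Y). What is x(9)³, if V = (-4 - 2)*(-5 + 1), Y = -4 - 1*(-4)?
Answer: 10648/729 ≈ 14.606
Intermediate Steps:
Y = 0 (Y = -4 + 4 = 0)
V = 24 (V = -6*(-4) = 24)
x(W) = 22/W (x(W) = (24 - 2)/(W + 0) = 22/W)
x(9)³ = (22/9)³ = 10648/729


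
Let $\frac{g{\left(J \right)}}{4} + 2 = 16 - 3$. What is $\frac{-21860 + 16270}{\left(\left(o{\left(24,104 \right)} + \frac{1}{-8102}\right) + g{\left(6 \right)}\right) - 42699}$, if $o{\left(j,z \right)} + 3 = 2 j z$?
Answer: $\frac{45290180}{305169933} \approx 0.14841$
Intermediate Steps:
$o{\left(j,z \right)} = -3 + 2 j z$
$g{\left(J \right)} = 44$ ($g{\left(J \right)} = -8 + 4 \left(16 - 3\right) = -8 + 4 \cdot 13 = -8 + 52 = 44$)
$\frac{-21860 + 16270}{\left(\left(o{\left(24,104 \right)} + \frac{1}{-8102}\right) + g{\left(6 \right)}\right) - 42699} = \frac{-21860 + 16270}{\left(\left(\left(-3 + 2 \cdot 24 \cdot 104\right) + \frac{1}{-8102}\right) + 44\right) - 42699} = - \frac{5590}{\left(\left(\left(-3 + 4992\right) - \frac{1}{8102}\right) + 44\right) - 42699} = - \frac{5590}{\left(\left(4989 - \frac{1}{8102}\right) + 44\right) - 42699} = - \frac{5590}{\left(\frac{40420877}{8102} + 44\right) - 42699} = - \frac{5590}{\frac{40777365}{8102} - 42699} = - \frac{5590}{- \frac{305169933}{8102}} = \left(-5590\right) \left(- \frac{8102}{305169933}\right) = \frac{45290180}{305169933}$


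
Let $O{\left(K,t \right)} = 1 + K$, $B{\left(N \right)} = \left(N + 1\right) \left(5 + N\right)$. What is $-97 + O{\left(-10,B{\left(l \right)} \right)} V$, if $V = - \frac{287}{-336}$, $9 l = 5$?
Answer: $- \frac{1675}{16} \approx -104.69$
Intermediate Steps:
$l = \frac{5}{9}$ ($l = \frac{1}{9} \cdot 5 = \frac{5}{9} \approx 0.55556$)
$V = \frac{41}{48}$ ($V = \left(-287\right) \left(- \frac{1}{336}\right) = \frac{41}{48} \approx 0.85417$)
$B{\left(N \right)} = \left(1 + N\right) \left(5 + N\right)$
$-97 + O{\left(-10,B{\left(l \right)} \right)} V = -97 + \left(1 - 10\right) \frac{41}{48} = -97 - \frac{123}{16} = - \frac{1675}{16}$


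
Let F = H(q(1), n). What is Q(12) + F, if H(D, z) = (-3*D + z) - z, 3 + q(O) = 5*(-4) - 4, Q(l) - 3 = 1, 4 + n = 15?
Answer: 85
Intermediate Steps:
n = 11 (n = -4 + 15 = 11)
Q(l) = 4 (Q(l) = 3 + 1 = 4)
q(O) = -27 (q(O) = -3 + (5*(-4) - 4) = -3 + (-20 - 4) = -3 - 24 = -27)
H(D, z) = -3*D (H(D, z) = (z - 3*D) - z = -3*D)
F = 81 (F = -3*(-27) = 81)
Q(12) + F = 4 + 81 = 85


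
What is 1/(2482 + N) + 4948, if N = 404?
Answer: 14279929/2886 ≈ 4948.0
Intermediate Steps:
1/(2482 + N) + 4948 = 1/(2482 + 404) + 4948 = 1/2886 + 4948 = 14279929/2886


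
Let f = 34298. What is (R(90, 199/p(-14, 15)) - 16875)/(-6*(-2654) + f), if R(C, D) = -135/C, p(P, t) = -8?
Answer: -33753/100444 ≈ -0.33604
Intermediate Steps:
(R(90, 199/p(-14, 15)) - 16875)/(-6*(-2654) + f) = (-135/90 - 16875)/(-6*(-2654) + 34298) = (-135*1/90 - 16875)/(15924 + 34298) = (-3/2 - 16875)/50222 = -33753/2*1/50222 = -33753/100444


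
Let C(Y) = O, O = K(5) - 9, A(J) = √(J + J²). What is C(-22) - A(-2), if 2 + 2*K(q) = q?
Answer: -15/2 - √2 ≈ -8.9142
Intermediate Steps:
K(q) = -1 + q/2
O = -15/2 (O = (-1 + (½)*5) - 9 = (-1 + 5/2) - 9 = 3/2 - 9 = -15/2 ≈ -7.5000)
C(Y) = -15/2
C(-22) - A(-2) = -15/2 - √(-2*(1 - 2)) = -15/2 - √(-2*(-1)) = -15/2 - √2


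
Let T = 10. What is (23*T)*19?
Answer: 4370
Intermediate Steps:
(23*T)*19 = (23*10)*19 = 230*19 = 4370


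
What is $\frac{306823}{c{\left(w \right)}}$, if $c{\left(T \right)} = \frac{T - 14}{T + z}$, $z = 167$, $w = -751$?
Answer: $\frac{179184632}{765} \approx 2.3423 \cdot 10^{5}$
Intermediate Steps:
$c{\left(T \right)} = \frac{-14 + T}{167 + T}$ ($c{\left(T \right)} = \frac{T - 14}{T + 167} = \frac{-14 + T}{167 + T}$)
$\frac{306823}{c{\left(w \right)}} = \frac{306823}{\frac{1}{167 - 751} \left(-14 - 751\right)} = \frac{306823}{\frac{1}{-584} \left(-765\right)} = \frac{306823}{\left(- \frac{1}{584}\right) \left(-765\right)} = \frac{306823}{\frac{765}{584}} = 306823 \cdot \frac{584}{765} = \frac{179184632}{765}$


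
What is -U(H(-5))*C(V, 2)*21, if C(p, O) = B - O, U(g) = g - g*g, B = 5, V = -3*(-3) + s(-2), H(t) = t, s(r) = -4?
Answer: 1890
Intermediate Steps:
V = 5 (V = -3*(-3) - 4 = 9 - 4 = 5)
U(g) = g - g**2
C(p, O) = 5 - O
-U(H(-5))*C(V, 2)*21 = -(-5*(1 - 1*(-5)))*(5 - 1*2)*21 = -(-5*(1 + 5))*(5 - 2)*21 = --5*6*3*21 = -(-30*3)*21 = -(-90)*21 = -1*(-1890) = 1890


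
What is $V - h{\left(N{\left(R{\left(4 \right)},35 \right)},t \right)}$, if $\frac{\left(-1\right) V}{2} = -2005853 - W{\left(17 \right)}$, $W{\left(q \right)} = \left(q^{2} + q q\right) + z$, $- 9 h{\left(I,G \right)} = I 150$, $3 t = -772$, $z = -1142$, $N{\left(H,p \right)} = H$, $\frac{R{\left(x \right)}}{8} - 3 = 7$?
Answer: $\frac{12035734}{3} \approx 4.0119 \cdot 10^{6}$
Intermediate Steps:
$R{\left(x \right)} = 80$ ($R{\left(x \right)} = 24 + 8 \cdot 7 = 24 + 56 = 80$)
$t = - \frac{772}{3}$ ($t = \frac{1}{3} \left(-772\right) = - \frac{772}{3} \approx -257.33$)
$h{\left(I,G \right)} = - \frac{50 I}{3}$ ($h{\left(I,G \right)} = - \frac{I 150}{9} = - \frac{150 I}{9} = - \frac{50 I}{3}$)
$W{\left(q \right)} = -1142 + 2 q^{2}$ ($W{\left(q \right)} = \left(q^{2} + q q\right) - 1142 = \left(q^{2} + q^{2}\right) - 1142 = 2 q^{2} - 1142 = -1142 + 2 q^{2}$)
$V = 4010578$ ($V = - 2 \left(-2005853 - \left(-1142 + 2 \cdot 17^{2}\right)\right) = - 2 \left(-2005853 - \left(-1142 + 2 \cdot 289\right)\right) = - 2 \left(-2005853 - \left(-1142 + 578\right)\right) = - 2 \left(-2005853 - -564\right) = - 2 \left(-2005853 + 564\right) = \left(-2\right) \left(-2005289\right) = 4010578$)
$V - h{\left(N{\left(R{\left(4 \right)},35 \right)},t \right)} = 4010578 - \left(- \frac{50}{3}\right) 80 = 4010578 - - \frac{4000}{3} = 4010578 + \frac{4000}{3} = \frac{12035734}{3}$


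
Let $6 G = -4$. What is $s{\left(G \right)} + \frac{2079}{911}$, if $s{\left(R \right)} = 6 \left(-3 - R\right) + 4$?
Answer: $- \frac{7031}{911} \approx -7.7179$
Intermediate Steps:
$G = - \frac{2}{3}$ ($G = \frac{1}{6} \left(-4\right) = - \frac{2}{3} \approx -0.66667$)
$s{\left(R \right)} = -14 - 6 R$ ($s{\left(R \right)} = \left(-18 - 6 R\right) + 4 = -14 - 6 R$)
$s{\left(G \right)} + \frac{2079}{911} = \left(-14 - -4\right) + \frac{2079}{911} = \left(-14 + 4\right) + 2079 \cdot \frac{1}{911} = -10 + \frac{2079}{911} = - \frac{7031}{911}$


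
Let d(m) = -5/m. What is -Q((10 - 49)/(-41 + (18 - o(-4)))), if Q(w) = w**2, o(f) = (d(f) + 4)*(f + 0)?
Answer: -1521/4 ≈ -380.25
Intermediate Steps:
o(f) = f*(4 - 5/f) (o(f) = (-5/f + 4)*(f + 0) = (4 - 5/f)*f = f*(4 - 5/f))
-Q((10 - 49)/(-41 + (18 - o(-4)))) = -((10 - 49)/(-41 + (18 - (-5 + 4*(-4)))))**2 = -(-39/(-41 + (18 - (-5 - 16))))**2 = -(-39/(-41 + (18 - 1*(-21))))**2 = -(-39/(-41 + (18 + 21)))**2 = -(-39/(-41 + 39))**2 = -(-39/(-2))**2 = -(-39*(-1/2))**2 = -(39/2)**2 = -1*1521/4 = -1521/4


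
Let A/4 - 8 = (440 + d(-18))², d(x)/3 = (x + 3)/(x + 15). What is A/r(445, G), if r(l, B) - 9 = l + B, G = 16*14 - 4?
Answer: 414066/337 ≈ 1228.7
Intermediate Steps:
d(x) = 3*(3 + x)/(15 + x) (d(x) = 3*((x + 3)/(x + 15)) = 3*((3 + x)/(15 + x)) = 3*(3 + x)/(15 + x))
G = 220 (G = 224 - 4 = 220)
r(l, B) = 9 + B + l (r(l, B) = 9 + (l + B) = 9 + (B + l) = 9 + B + l)
A = 828132 (A = 32 + 4*(440 + 3*(3 - 18)/(15 - 18))² = 32 + 4*(440 + 3*(-15)/(-3))² = 32 + 4*(440 + 3*(-⅓)*(-15))² = 32 + 4*(440 + 15)² = 32 + 4*455² = 32 + 4*207025 = 32 + 828100 = 828132)
A/r(445, G) = 828132/(9 + 220 + 445) = 828132/674 = 828132*(1/674) = 414066/337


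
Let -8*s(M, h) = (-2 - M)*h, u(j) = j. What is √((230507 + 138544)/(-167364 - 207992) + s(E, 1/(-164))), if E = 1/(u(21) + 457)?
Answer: I*√53287676237517518427/7356226888 ≈ 0.99234*I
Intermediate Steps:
E = 1/478 (E = 1/(21 + 457) = 1/478 ≈ 0.0020920)
s(M, h) = -h*(-2 - M)/8 (s(M, h) = -(-2 - M)*h/8 = -h*(-2 - M)/8)
√((230507 + 138544)/(-167364 - 207992) + s(E, 1/(-164))) = √((230507 + 138544)/(-167364 - 207992) + (⅛)*(2 + 1/478)/(-164)) = √(369051/(-375356) + (⅛)*(-1/164)*(957/478)) = √(369051*(-1/375356) - 957/627136) = √(-369051/375356 - 957/627136) = √(-57951095907/58849815104) = I*√53287676237517518427/7356226888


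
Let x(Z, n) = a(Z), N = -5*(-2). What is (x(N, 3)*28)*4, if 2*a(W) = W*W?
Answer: 5600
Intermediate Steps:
N = 10
a(W) = W**2/2 (a(W) = (W*W)/2 = W**2/2)
x(Z, n) = Z**2/2
(x(N, 3)*28)*4 = (((1/2)*10**2)*28)*4 = (((1/2)*100)*28)*4 = (50*28)*4 = 1400*4 = 5600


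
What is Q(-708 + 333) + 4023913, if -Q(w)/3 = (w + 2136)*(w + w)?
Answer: 7986163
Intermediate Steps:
Q(w) = -6*w*(2136 + w) (Q(w) = -3*(w + 2136)*(w + w) = -3*(2136 + w)*2*w = -6*w*(2136 + w))
Q(-708 + 333) + 4023913 = -6*(-708 + 333)*(2136 + (-708 + 333)) + 4023913 = -6*(-375)*(2136 - 375) + 4023913 = -6*(-375)*1761 + 4023913 = 3962250 + 4023913 = 7986163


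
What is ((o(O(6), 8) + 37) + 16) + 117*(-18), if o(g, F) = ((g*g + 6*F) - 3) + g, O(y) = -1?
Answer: -2008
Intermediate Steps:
o(g, F) = -3 + g + g**2 + 6*F (o(g, F) = ((g**2 + 6*F) - 3) + g = (-3 + g**2 + 6*F) + g = -3 + g + g**2 + 6*F)
((o(O(6), 8) + 37) + 16) + 117*(-18) = (((-3 - 1 + (-1)**2 + 6*8) + 37) + 16) + 117*(-18) = (((-3 - 1 + 1 + 48) + 37) + 16) - 2106 = ((45 + 37) + 16) - 2106 = (82 + 16) - 2106 = 98 - 2106 = -2008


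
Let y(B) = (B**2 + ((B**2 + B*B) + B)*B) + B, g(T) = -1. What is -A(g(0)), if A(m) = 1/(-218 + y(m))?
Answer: 1/219 ≈ 0.0045662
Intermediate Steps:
y(B) = B + B**2 + B*(B + 2*B**2) (y(B) = (B**2 + ((B**2 + B**2) + B)*B) + B = (B**2 + (2*B**2 + B)*B) + B = (B**2 + (B + 2*B**2)*B) + B = (B**2 + B*(B + 2*B**2)) + B = B + B**2 + B*(B + 2*B**2))
A(m) = 1/(-218 + m*(1 + 2*m + 2*m**2))
-A(g(0)) = -1/(-218 - (1 + 2*(-1) + 2*(-1)**2)) = -1/(-218 - (1 - 2 + 2*1)) = -1/(-218 - (1 - 2 + 2)) = -1/(-218 - 1*1) = -1/(-218 - 1) = -1/(-219) = -1*(-1/219) = 1/219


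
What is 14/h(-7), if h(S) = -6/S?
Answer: 49/3 ≈ 16.333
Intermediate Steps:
14/h(-7) = 14/((-6/(-7))) = 14/((-6*(-⅐))) = 14/(6/7) = 14*(7/6) = 49/3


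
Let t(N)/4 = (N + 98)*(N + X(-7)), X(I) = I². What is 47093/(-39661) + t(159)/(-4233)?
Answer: -510577549/9875589 ≈ -51.701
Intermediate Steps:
t(N) = 4*(49 + N)*(98 + N) (t(N) = 4*((N + 98)*(N + (-7)²)) = 4*((98 + N)*(N + 49)) = 4*((98 + N)*(49 + N)) = 4*((49 + N)*(98 + N)) = 4*(49 + N)*(98 + N))
47093/(-39661) + t(159)/(-4233) = 47093/(-39661) + (19208 + 4*159² + 588*159)/(-4233) = 47093*(-1/39661) + (19208 + 4*25281 + 93492)*(-1/4233) = -47093/39661 + (19208 + 101124 + 93492)*(-1/4233) = -47093/39661 + 213824*(-1/4233) = -47093/39661 - 213824/4233 = -510577549/9875589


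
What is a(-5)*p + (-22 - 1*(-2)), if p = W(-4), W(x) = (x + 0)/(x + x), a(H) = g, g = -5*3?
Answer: -55/2 ≈ -27.500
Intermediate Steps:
g = -15
a(H) = -15
W(x) = ½ (W(x) = x/((2*x)) = x*(1/(2*x)) = ½)
p = ½ ≈ 0.50000
a(-5)*p + (-22 - 1*(-2)) = -15*½ + (-22 - 1*(-2)) = -15/2 + (-22 + 2) = -15/2 - 20 = -55/2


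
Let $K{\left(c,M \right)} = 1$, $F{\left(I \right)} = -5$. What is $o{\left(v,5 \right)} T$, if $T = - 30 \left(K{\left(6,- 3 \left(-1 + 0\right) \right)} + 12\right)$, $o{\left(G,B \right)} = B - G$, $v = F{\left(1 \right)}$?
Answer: $-3900$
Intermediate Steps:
$v = -5$
$T = -390$ ($T = - 30 \left(1 + 12\right) = \left(-30\right) 13 = -390$)
$o{\left(v,5 \right)} T = \left(5 - -5\right) \left(-390\right) = \left(5 + 5\right) \left(-390\right) = 10 \left(-390\right) = -3900$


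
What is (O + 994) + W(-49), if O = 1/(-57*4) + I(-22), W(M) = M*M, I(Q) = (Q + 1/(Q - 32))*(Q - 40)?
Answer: 9767815/2052 ≈ 4760.1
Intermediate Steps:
I(Q) = (-40 + Q)*(Q + 1/(-32 + Q)) (I(Q) = (Q + 1/(-32 + Q))*(-40 + Q) = (-40 + Q)*(Q + 1/(-32 + Q)))
W(M) = M²
O = 2801275/2052 (O = 1/(-57*4) + (-40 + (-22)³ - 72*(-22)² + 1281*(-22))/(-32 - 22) = 1/(-228) + (-40 - 10648 - 72*484 - 28182)/(-54) = -1/228 - (-40 - 10648 - 34848 - 28182)/54 = -1/228 - 1/54*(-73718) = -1/228 + 36859/27 = 2801275/2052 ≈ 1365.1)
(O + 994) + W(-49) = (2801275/2052 + 994) + (-49)² = 4840963/2052 + 2401 = 9767815/2052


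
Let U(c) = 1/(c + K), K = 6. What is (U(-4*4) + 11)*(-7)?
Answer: -763/10 ≈ -76.300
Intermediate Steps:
U(c) = 1/(6 + c) (U(c) = 1/(c + 6) = 1/(6 + c))
(U(-4*4) + 11)*(-7) = (1/(6 - 4*4) + 11)*(-7) = (1/(6 - 16) + 11)*(-7) = (1/(-10) + 11)*(-7) = (-⅒ + 11)*(-7) = (109/10)*(-7) = -763/10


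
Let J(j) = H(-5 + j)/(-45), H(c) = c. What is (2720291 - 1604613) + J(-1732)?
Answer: 5578583/5 ≈ 1.1157e+6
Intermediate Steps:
J(j) = ⅑ - j/45 (J(j) = (-5 + j)/(-45) = (-5 + j)*(-1/45) = ⅑ - j/45)
(2720291 - 1604613) + J(-1732) = (2720291 - 1604613) + (⅑ - 1/45*(-1732)) = 1115678 + (⅑ + 1732/45) = 1115678 + 193/5 = 5578583/5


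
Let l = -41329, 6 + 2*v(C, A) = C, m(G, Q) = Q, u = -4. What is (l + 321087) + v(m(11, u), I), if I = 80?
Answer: 279753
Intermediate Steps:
v(C, A) = -3 + C/2
(l + 321087) + v(m(11, u), I) = (-41329 + 321087) + (-3 + (½)*(-4)) = 279758 + (-3 - 2) = 279758 - 5 = 279753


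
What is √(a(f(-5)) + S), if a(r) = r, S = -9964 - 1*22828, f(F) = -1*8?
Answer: 20*I*√82 ≈ 181.11*I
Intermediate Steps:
f(F) = -8
S = -32792 (S = -9964 - 22828 = -32792)
√(a(f(-5)) + S) = √(-8 - 32792) = √(-32800) = 20*I*√82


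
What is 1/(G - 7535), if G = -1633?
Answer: -1/9168 ≈ -0.00010907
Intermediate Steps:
1/(G - 7535) = 1/(-1633 - 7535) = 1/(-9168) = -1/9168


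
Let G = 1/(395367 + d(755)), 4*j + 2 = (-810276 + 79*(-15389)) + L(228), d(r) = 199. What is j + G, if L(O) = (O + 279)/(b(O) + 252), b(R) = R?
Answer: -64113588661873/126581120 ≈ -5.0650e+5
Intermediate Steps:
L(O) = (279 + O)/(252 + O) (L(O) = (O + 279)/(O + 252) = (279 + O)/(252 + O))
j = -324161271/640 (j = -½ + ((-810276 + 79*(-15389)) + (279 + 228)/(252 + 228))/4 = -½ + ((-810276 - 1215731) + 507/480)/4 = -½ + (-2026007 + (1/480)*507)/4 = -½ + (-2026007 + 169/160)/4 = -½ + (¼)*(-324160951/160) = -½ - 324160951/640 = -324161271/640 ≈ -5.0650e+5)
G = 1/395566 (G = 1/(395367 + 199) = 1/395566 ≈ 2.5280e-6)
j + G = -324161271/640 + 1/395566 = -64113588661873/126581120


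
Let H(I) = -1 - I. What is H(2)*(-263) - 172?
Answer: 617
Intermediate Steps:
H(2)*(-263) - 172 = (-1 - 1*2)*(-263) - 172 = (-1 - 2)*(-263) - 172 = -3*(-263) - 172 = 789 - 172 = 617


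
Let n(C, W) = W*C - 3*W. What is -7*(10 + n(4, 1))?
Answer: -77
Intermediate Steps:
n(C, W) = -3*W + C*W (n(C, W) = C*W - 3*W = -3*W + C*W)
-7*(10 + n(4, 1)) = -7*(10 + 1*(-3 + 4)) = -7*(10 + 1*1) = -7*(10 + 1) = -7*11 = -77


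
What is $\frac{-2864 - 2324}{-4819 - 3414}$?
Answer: $\frac{5188}{8233} \approx 0.63015$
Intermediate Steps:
$\frac{-2864 - 2324}{-4819 - 3414} = - \frac{5188}{-8233} = \left(-5188\right) \left(- \frac{1}{8233}\right) = \frac{5188}{8233}$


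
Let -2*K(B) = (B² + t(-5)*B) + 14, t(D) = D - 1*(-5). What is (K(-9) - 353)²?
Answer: 641601/4 ≈ 1.6040e+5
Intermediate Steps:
t(D) = 5 + D (t(D) = D + 5 = 5 + D)
K(B) = -7 - B²/2 (K(B) = -((B² + (5 - 5)*B) + 14)/2 = -((B² + 0*B) + 14)/2 = -((B² + 0) + 14)/2 = -(B² + 14)/2 = -(14 + B²)/2 = -7 - B²/2)
(K(-9) - 353)² = ((-7 - ½*(-9)²) - 353)² = ((-7 - ½*81) - 353)² = ((-7 - 81/2) - 353)² = (-95/2 - 353)² = (-801/2)² = 641601/4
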